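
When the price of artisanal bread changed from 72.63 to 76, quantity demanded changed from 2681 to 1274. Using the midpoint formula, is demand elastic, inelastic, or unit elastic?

elastic

Arc ε ≈ -15.690.
|ε| = 15.69 > 1.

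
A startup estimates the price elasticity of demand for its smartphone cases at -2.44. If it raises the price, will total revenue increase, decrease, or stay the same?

|ε| = 2.44 > 1, so demand is elastic. A price rise therefore reduces total revenue.

decrease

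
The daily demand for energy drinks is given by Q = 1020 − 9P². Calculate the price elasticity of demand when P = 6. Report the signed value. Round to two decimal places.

-0.93

At P = 6, Q = 696.
dQ/dP = −18P = -108.
ε = (dQ/dP)(P/Q) = (-108)(6/696).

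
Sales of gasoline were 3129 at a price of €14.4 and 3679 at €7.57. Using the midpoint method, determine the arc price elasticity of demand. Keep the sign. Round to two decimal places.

-0.26

ΔQ = 3679 − 3129 = 550; ΔP = 7.57 − 14.4 = -6.83.
Midpoints: P̄ = 10.98, Q̄ = 3404.0.
ε = (ΔQ/ΔP)(P̄/Q̄) = (550/-6.83)(10.98/3404.0).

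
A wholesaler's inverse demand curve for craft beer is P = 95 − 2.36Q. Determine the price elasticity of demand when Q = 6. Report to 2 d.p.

-5.71

At Q = 6, P = 95 − 2.36(6) = 80.84.
dP/dQ = −2.36, so dQ/dP = 1/(−2.36) = -0.424.
ε = (dQ/dP)(P/Q) = (-0.424)(80.84/6).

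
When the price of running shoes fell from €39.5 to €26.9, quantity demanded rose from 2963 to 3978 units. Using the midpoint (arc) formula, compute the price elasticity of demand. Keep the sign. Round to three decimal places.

-0.771

ΔQ = 3978 − 2963 = 1015; ΔP = 26.9 − 39.5 = -12.6.
Midpoints: P̄ = 33.20, Q̄ = 3470.5.
ε = (ΔQ/ΔP)(P̄/Q̄) = (1015/-12.6)(33.20/3470.5).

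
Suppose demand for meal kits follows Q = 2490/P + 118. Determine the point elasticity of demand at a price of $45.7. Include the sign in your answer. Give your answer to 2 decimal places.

At P = 45.7, Q = 172.486.
dQ/dP = −2490/P² = -1.192.
ε = (dQ/dP)(P/Q) = (-1.192)(45.7/172.486).

-0.32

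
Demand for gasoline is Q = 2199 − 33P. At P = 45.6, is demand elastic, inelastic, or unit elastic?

Q = 694.200, dQ/dP = -33.
ε = (dQ/dP)(P/Q) ≈ -2.168.
|ε| = 2.17 > 1.

elastic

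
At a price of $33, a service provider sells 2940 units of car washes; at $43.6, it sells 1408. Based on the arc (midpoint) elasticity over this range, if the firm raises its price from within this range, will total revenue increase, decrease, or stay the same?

decrease

Arc ε = (-1532/10.6)(38.30/2174.0) ≈ -2.546.
|ε| = 2.55 > 1, so demand is elastic. A price rise therefore reduces total revenue.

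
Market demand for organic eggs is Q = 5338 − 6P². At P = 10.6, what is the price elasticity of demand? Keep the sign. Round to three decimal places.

-0.289

At P = 10.6, Q = 4663.840.
dQ/dP = −12P = -127.200.
ε = (dQ/dP)(P/Q) = (-127.200)(10.6/4663.840).
|ε| < 1, so demand is inelastic at this price.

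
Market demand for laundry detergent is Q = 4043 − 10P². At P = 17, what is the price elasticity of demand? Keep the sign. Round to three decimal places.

At P = 17, Q = 1153.
dQ/dP = −20P = -340.
ε = (dQ/dP)(P/Q) = (-340)(17/1153).
|ε| > 1, so demand is elastic at this price.

-5.013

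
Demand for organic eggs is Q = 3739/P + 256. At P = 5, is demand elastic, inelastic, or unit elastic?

Q = 1003.800, dQ/dP = -149.560.
ε = (dQ/dP)(P/Q) ≈ -0.745.
|ε| = 0.74 < 1.

inelastic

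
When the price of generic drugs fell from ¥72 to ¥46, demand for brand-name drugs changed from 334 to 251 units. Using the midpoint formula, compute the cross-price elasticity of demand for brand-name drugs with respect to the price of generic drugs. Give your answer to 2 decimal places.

0.64

ΔQ_x = 251 − 334 = -83; ΔP_y = 46 − 72 = -26.
Midpoints: P̄_y = 59.00, Q̄_x = 292.5.
ε_xy = (ΔQ_x/ΔP_y)(P̄_y/Q̄_x) = (-83/-26)(59.00/292.5).
ε_xy > 0, so the goods are substitutes.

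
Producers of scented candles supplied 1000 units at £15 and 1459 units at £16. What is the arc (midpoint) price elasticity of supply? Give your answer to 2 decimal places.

5.79

ΔQ = 1459 − 1000 = 459; ΔP = 16 − 15 = 1.
Midpoints: P̄ = 15.50, Q̄ = 1229.5.
ε_s = (ΔQ/ΔP)(P̄/Q̄) = (459/1)(15.50/1229.5).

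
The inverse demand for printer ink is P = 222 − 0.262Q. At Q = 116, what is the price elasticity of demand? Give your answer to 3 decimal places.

At Q = 116, P = 222 − 0.262(116) = 191.61.
dP/dQ = −0.262, so dQ/dP = 1/(−0.262) = -3.817.
ε = (dQ/dP)(P/Q) = (-3.817)(191.61/116).

-6.305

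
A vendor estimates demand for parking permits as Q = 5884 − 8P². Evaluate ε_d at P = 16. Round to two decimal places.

-1.07

At P = 16, Q = 3836.
dQ/dP = −16P = -256.
ε = (dQ/dP)(P/Q) = (-256)(16/3836).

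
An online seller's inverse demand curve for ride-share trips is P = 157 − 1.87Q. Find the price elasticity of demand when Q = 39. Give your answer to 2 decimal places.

-1.15

At Q = 39, P = 157 − 1.87(39) = 84.07.
dP/dQ = −1.87, so dQ/dP = 1/(−1.87) = -0.535.
ε = (dQ/dP)(P/Q) = (-0.535)(84.07/39).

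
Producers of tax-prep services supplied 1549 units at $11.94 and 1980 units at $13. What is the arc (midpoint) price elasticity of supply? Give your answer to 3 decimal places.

2.874

ΔQ = 1980 − 1549 = 431; ΔP = 13 − 11.94 = 1.06.
Midpoints: P̄ = 12.47, Q̄ = 1764.5.
ε_s = (ΔQ/ΔP)(P̄/Q̄) = (431/1.06)(12.47/1764.5).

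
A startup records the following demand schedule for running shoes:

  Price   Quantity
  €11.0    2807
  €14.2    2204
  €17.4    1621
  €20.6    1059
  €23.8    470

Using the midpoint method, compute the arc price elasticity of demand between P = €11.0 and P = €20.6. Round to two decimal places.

-1.49

At P = 11.0, Q = 2807; at P = 20.6, Q = 1059.
ΔQ = -1748, ΔP = 9.6. Midpoints: P̄ = 15.80, Q̄ = 1933.0.
ε = (ΔQ/ΔP)(P̄/Q̄) = (-1748/9.6)(15.80/1933.0).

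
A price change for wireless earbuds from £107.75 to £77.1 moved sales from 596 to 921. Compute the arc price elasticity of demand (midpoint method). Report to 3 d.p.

ΔQ = 921 − 596 = 325; ΔP = 77.1 − 107.75 = -30.65.
Midpoints: P̄ = 92.42, Q̄ = 758.5.
ε = (ΔQ/ΔP)(P̄/Q̄) = (325/-30.65)(92.42/758.5).

-1.292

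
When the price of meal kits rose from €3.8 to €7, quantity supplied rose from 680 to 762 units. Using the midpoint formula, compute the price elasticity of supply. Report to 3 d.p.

ΔQ = 762 − 680 = 82; ΔP = 7 − 3.8 = 3.2.
Midpoints: P̄ = 5.40, Q̄ = 721.0.
ε_s = (ΔQ/ΔP)(P̄/Q̄) = (82/3.2)(5.40/721.0).

0.192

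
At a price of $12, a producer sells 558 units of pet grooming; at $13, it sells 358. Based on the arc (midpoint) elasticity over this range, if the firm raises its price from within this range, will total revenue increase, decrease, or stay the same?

decrease

Arc ε = (-200/1)(12.50/458.0) ≈ -5.459.
|ε| = 5.46 > 1, so demand is elastic. A price rise therefore reduces total revenue.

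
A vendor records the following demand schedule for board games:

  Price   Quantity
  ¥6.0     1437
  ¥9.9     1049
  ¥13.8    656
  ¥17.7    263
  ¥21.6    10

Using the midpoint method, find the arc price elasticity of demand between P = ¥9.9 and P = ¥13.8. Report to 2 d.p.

-1.40

At P = 9.9, Q = 1049; at P = 13.8, Q = 656.
ΔQ = -393, ΔP = 3.9. Midpoints: P̄ = 11.85, Q̄ = 852.5.
ε = (ΔQ/ΔP)(P̄/Q̄) = (-393/3.9)(11.85/852.5).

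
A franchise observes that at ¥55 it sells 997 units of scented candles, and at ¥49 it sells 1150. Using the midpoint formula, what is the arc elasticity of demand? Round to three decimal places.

ΔQ = 1150 − 997 = 153; ΔP = 49 − 55 = -6.
Midpoints: P̄ = 52.00, Q̄ = 1073.5.
ε = (ΔQ/ΔP)(P̄/Q̄) = (153/-6)(52.00/1073.5).

-1.235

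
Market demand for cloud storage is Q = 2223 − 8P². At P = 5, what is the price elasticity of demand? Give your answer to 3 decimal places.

At P = 5, Q = 2023.
dQ/dP = −16P = -80.
ε = (dQ/dP)(P/Q) = (-80)(5/2023).

-0.198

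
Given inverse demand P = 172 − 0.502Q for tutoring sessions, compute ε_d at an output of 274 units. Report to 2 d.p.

-0.25

At Q = 274, P = 172 − 0.502(274) = 34.45.
dP/dQ = −0.502, so dQ/dP = 1/(−0.502) = -1.992.
ε = (dQ/dP)(P/Q) = (-1.992)(34.45/274).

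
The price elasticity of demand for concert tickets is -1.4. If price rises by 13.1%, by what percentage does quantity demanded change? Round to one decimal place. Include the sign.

%ΔQ ≈ ε × %ΔP = (-1.4)(13.1%) = -18.34%.

-18.3%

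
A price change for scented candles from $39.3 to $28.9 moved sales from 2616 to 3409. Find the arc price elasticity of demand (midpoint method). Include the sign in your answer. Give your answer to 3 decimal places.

ΔQ = 3409 − 2616 = 793; ΔP = 28.9 − 39.3 = -10.4.
Midpoints: P̄ = 34.10, Q̄ = 3012.5.
ε = (ΔQ/ΔP)(P̄/Q̄) = (793/-10.4)(34.10/3012.5).

-0.863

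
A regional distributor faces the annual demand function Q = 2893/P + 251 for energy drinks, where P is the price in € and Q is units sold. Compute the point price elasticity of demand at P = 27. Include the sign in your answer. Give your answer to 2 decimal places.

-0.30

At P = 27, Q = 358.148.
dQ/dP = −2893/P² = -3.968.
ε = (dQ/dP)(P/Q) = (-3.968)(27/358.148).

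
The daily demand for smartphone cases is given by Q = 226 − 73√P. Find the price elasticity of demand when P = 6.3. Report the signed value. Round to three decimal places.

-2.142

At P = 6.3, Q = 42.771.
dQ/dP = −73/(2√P) = -14.542.
ε = (dQ/dP)(P/Q) = (-14.542)(6.3/42.771).
|ε| > 1, so demand is elastic at this price.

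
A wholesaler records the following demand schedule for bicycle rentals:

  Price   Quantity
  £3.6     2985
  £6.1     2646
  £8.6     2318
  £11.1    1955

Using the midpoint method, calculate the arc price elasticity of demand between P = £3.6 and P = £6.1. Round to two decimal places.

At P = 3.6, Q = 2985; at P = 6.1, Q = 2646.
ΔQ = -339, ΔP = 2.5. Midpoints: P̄ = 4.85, Q̄ = 2815.5.
ε = (ΔQ/ΔP)(P̄/Q̄) = (-339/2.5)(4.85/2815.5).

-0.23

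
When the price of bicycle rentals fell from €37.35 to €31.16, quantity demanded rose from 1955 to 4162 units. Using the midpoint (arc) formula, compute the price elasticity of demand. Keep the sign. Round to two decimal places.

-3.99

ΔQ = 4162 − 1955 = 2207; ΔP = 31.16 − 37.35 = -6.19.
Midpoints: P̄ = 34.26, Q̄ = 3058.5.
ε = (ΔQ/ΔP)(P̄/Q̄) = (2207/-6.19)(34.26/3058.5).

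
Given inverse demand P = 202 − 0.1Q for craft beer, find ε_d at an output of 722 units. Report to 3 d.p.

-1.798

At Q = 722, P = 202 − 0.1(722) = 129.80.
dP/dQ = −0.1, so dQ/dP = 1/(−0.1) = -10.000.
ε = (dQ/dP)(P/Q) = (-10.000)(129.80/722).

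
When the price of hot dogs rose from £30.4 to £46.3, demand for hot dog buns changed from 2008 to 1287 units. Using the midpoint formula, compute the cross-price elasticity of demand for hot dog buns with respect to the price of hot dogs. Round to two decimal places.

ΔQ_x = 1287 − 2008 = -721; ΔP_y = 46.3 − 30.4 = 15.9.
Midpoints: P̄_y = 38.35, Q̄_x = 1647.5.
ε_xy = (ΔQ_x/ΔP_y)(P̄_y/Q̄_x) = (-721/15.9)(38.35/1647.5).
ε_xy < 0, so the goods are complements.

-1.06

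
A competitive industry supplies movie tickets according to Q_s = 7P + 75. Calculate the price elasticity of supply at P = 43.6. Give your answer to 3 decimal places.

At P = 43.6, Q_s = 380.20.
dQ_s/dP = 7.
ε_s = (dQ_s/dP)(P/Q_s) = (7)(43.6/380.20).

0.803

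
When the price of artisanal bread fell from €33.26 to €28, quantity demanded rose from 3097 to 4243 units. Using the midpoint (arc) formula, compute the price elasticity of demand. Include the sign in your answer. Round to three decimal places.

-1.818

ΔQ = 4243 − 3097 = 1146; ΔP = 28 − 33.26 = -5.26.
Midpoints: P̄ = 30.63, Q̄ = 3670.0.
ε = (ΔQ/ΔP)(P̄/Q̄) = (1146/-5.26)(30.63/3670.0).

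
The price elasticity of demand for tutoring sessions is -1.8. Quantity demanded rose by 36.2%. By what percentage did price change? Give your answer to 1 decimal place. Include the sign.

%ΔP ≈ %ΔQ / ε = (36.2%)/(-1.8) = -20.11%.

-20.1%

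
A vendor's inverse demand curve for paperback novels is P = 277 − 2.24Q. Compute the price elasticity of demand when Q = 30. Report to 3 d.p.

-3.122

At Q = 30, P = 277 − 2.24(30) = 209.80.
dP/dQ = −2.24, so dQ/dP = 1/(−2.24) = -0.446.
ε = (dQ/dP)(P/Q) = (-0.446)(209.80/30).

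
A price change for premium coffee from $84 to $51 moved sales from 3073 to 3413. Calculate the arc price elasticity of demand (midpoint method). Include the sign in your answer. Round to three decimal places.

-0.214

ΔQ = 3413 − 3073 = 340; ΔP = 51 − 84 = -33.
Midpoints: P̄ = 67.50, Q̄ = 3243.0.
ε = (ΔQ/ΔP)(P̄/Q̄) = (340/-33)(67.50/3243.0).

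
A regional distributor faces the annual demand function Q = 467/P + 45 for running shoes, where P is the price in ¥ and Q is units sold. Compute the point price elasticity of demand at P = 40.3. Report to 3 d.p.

At P = 40.3, Q = 56.588.
dQ/dP = −467/P² = -0.288.
ε = (dQ/dP)(P/Q) = (-0.288)(40.3/56.588).

-0.205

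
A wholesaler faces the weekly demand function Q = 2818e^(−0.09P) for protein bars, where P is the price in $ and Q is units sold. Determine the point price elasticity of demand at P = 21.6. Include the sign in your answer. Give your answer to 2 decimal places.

-1.94

At P = 21.6, Q = 403.341.
dQ/dP = −0.09·2818e^(−0.09P) = −0.09Q = -36.301.
ε = (dQ/dP)(P/Q) = (-36.301)(21.6/403.341).
|ε| > 1, so demand is elastic at this price.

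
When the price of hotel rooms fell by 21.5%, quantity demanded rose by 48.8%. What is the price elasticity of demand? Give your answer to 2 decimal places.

ε = %ΔQ / %ΔP = (48.8)/(-21.5) = -2.270.

-2.27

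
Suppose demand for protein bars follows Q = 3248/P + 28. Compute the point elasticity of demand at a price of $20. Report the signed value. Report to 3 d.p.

At P = 20, Q = 190.400.
dQ/dP = −3248/P² = -8.120.
ε = (dQ/dP)(P/Q) = (-8.120)(20/190.400).

-0.853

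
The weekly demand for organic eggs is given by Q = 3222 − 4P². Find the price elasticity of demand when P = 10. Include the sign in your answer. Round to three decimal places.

-0.283

At P = 10, Q = 2822.
dQ/dP = −8P = -80.
ε = (dQ/dP)(P/Q) = (-80)(10/2822).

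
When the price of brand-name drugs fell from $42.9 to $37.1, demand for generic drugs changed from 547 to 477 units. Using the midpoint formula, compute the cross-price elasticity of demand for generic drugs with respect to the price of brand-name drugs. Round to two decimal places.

0.94

ΔQ_x = 477 − 547 = -70; ΔP_y = 37.1 − 42.9 = -5.8.
Midpoints: P̄_y = 40.00, Q̄_x = 512.0.
ε_xy = (ΔQ_x/ΔP_y)(P̄_y/Q̄_x) = (-70/-5.8)(40.00/512.0).
ε_xy > 0, so the goods are substitutes.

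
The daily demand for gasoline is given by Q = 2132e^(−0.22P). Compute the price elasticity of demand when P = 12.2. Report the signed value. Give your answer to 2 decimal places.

-2.68

At P = 12.2, Q = 145.593.
dQ/dP = −0.22·2132e^(−0.22P) = −0.22Q = -32.030.
ε = (dQ/dP)(P/Q) = (-32.030)(12.2/145.593).
|ε| > 1, so demand is elastic at this price.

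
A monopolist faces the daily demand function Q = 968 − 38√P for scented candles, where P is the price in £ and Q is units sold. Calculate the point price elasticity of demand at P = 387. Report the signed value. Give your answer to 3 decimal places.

At P = 387, Q = 220.452.
dQ/dP = −38/(2√P) = -0.966.
ε = (dQ/dP)(P/Q) = (-0.966)(387/220.452).
|ε| > 1, so demand is elastic at this price.

-1.695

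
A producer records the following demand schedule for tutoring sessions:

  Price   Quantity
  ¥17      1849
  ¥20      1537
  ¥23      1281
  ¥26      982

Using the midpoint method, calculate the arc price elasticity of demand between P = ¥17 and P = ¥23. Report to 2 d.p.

At P = 17, Q = 1849; at P = 23, Q = 1281.
ΔQ = -568, ΔP = 6. Midpoints: P̄ = 20.00, Q̄ = 1565.0.
ε = (ΔQ/ΔP)(P̄/Q̄) = (-568/6)(20.00/1565.0).

-1.21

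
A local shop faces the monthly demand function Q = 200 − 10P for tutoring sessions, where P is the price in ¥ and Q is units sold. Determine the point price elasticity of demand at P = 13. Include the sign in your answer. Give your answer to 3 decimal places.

-1.857

At P = 13, Q = 70.
dQ/dP = −10.
ε = (dQ/dP)(P/Q) = (-10)(13/70).
|ε| > 1, so demand is elastic at this price.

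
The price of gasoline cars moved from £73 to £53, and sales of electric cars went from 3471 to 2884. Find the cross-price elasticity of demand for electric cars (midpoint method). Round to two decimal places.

ΔQ_x = 2884 − 3471 = -587; ΔP_y = 53 − 73 = -20.
Midpoints: P̄_y = 63.00, Q̄_x = 3177.5.
ε_xy = (ΔQ_x/ΔP_y)(P̄_y/Q̄_x) = (-587/-20)(63.00/3177.5).
ε_xy > 0, so the goods are substitutes.

0.58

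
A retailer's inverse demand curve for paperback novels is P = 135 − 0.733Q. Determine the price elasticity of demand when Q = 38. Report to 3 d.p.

-3.847

At Q = 38, P = 135 − 0.733(38) = 107.15.
dP/dQ = −0.733, so dQ/dP = 1/(−0.733) = -1.364.
ε = (dQ/dP)(P/Q) = (-1.364)(107.15/38).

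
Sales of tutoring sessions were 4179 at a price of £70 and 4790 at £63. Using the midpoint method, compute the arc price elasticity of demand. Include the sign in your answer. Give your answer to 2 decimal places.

ΔQ = 4790 − 4179 = 611; ΔP = 63 − 70 = -7.
Midpoints: P̄ = 66.50, Q̄ = 4484.5.
ε = (ΔQ/ΔP)(P̄/Q̄) = (611/-7)(66.50/4484.5).

-1.29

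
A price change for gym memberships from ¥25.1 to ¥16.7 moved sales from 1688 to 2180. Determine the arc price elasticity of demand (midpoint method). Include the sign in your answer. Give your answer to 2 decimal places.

ΔQ = 2180 − 1688 = 492; ΔP = 16.7 − 25.1 = -8.4.
Midpoints: P̄ = 20.90, Q̄ = 1934.0.
ε = (ΔQ/ΔP)(P̄/Q̄) = (492/-8.4)(20.90/1934.0).

-0.63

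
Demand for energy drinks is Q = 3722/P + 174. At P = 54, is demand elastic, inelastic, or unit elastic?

Q = 242.926, dQ/dP = -1.276.
ε = (dQ/dP)(P/Q) ≈ -0.284.
|ε| = 0.28 < 1.

inelastic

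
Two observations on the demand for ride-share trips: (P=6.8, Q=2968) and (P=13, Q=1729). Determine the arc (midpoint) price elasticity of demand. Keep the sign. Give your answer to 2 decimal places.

ΔQ = 1729 − 2968 = -1239; ΔP = 13 − 6.8 = 6.2.
Midpoints: P̄ = 9.90, Q̄ = 2348.5.
ε = (ΔQ/ΔP)(P̄/Q̄) = (-1239/6.2)(9.90/2348.5).

-0.84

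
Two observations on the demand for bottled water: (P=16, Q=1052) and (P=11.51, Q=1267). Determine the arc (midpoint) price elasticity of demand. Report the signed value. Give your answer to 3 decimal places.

ΔQ = 1267 − 1052 = 215; ΔP = 11.51 − 16 = -4.49.
Midpoints: P̄ = 13.75, Q̄ = 1159.5.
ε = (ΔQ/ΔP)(P̄/Q̄) = (215/-4.49)(13.75/1159.5).

-0.568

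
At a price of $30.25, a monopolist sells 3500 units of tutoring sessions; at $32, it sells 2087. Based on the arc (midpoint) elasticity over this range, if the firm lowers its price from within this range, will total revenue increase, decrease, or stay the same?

Arc ε = (-1413/1.75)(31.12/2793.5) ≈ -8.996.
|ε| = 9.00 > 1, so demand is elastic. A price cut therefore raises total revenue.

increase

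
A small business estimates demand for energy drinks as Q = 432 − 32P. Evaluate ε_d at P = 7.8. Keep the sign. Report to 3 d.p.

-1.368

At P = 7.8, Q = 182.400.
dQ/dP = −32.
ε = (dQ/dP)(P/Q) = (-32)(7.8/182.400).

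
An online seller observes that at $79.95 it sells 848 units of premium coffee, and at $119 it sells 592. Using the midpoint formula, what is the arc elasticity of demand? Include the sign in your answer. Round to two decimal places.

-0.91

ΔQ = 592 − 848 = -256; ΔP = 119 − 79.95 = 39.05.
Midpoints: P̄ = 99.47, Q̄ = 720.0.
ε = (ΔQ/ΔP)(P̄/Q̄) = (-256/39.05)(99.47/720.0).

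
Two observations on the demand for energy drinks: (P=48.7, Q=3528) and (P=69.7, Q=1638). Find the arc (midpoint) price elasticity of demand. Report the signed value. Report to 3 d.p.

ΔQ = 1638 − 3528 = -1890; ΔP = 69.7 − 48.7 = 21.
Midpoints: P̄ = 59.20, Q̄ = 2583.0.
ε = (ΔQ/ΔP)(P̄/Q̄) = (-1890/21)(59.20/2583.0).

-2.063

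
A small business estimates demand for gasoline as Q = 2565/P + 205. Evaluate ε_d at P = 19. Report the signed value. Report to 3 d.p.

At P = 19, Q = 340.
dQ/dP = −2565/P² = -7.105.
ε = (dQ/dP)(P/Q) = (-7.105)(19/340).

-0.397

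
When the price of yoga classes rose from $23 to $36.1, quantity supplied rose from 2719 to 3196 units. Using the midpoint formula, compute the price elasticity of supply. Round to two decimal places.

0.36

ΔQ = 3196 − 2719 = 477; ΔP = 36.1 − 23 = 13.1.
Midpoints: P̄ = 29.55, Q̄ = 2957.5.
ε_s = (ΔQ/ΔP)(P̄/Q̄) = (477/13.1)(29.55/2957.5).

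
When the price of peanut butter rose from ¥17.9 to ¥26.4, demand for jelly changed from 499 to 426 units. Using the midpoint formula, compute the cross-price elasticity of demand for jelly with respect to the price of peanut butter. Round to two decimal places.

ΔQ_x = 426 − 499 = -73; ΔP_y = 26.4 − 17.9 = 8.5.
Midpoints: P̄_y = 22.15, Q̄_x = 462.5.
ε_xy = (ΔQ_x/ΔP_y)(P̄_y/Q̄_x) = (-73/8.5)(22.15/462.5).

-0.41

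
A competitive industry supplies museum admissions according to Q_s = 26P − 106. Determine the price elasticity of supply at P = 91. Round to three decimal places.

At P = 91, Q_s = 2260.
dQ_s/dP = 26.
ε_s = (dQ_s/dP)(P/Q_s) = (26)(91/2260).

1.047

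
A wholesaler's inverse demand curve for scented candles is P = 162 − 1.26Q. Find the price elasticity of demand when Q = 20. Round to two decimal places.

At Q = 20, P = 162 − 1.26(20) = 136.80.
dP/dQ = −1.26, so dQ/dP = 1/(−1.26) = -0.794.
ε = (dQ/dP)(P/Q) = (-0.794)(136.80/20).

-5.43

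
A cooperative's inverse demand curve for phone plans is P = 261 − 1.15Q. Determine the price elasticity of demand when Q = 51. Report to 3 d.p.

-3.450

At Q = 51, P = 261 − 1.15(51) = 202.35.
dP/dQ = −1.15, so dQ/dP = 1/(−1.15) = -0.870.
ε = (dQ/dP)(P/Q) = (-0.870)(202.35/51).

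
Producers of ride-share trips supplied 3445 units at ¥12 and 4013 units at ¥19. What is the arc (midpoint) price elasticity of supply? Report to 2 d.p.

ΔQ = 4013 − 3445 = 568; ΔP = 19 − 12 = 7.
Midpoints: P̄ = 15.50, Q̄ = 3729.0.
ε_s = (ΔQ/ΔP)(P̄/Q̄) = (568/7)(15.50/3729.0).

0.34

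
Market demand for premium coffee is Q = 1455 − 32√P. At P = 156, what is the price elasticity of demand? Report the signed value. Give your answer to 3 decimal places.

-0.189

At P = 156, Q = 1055.320.
dQ/dP = −32/(2√P) = -1.281.
ε = (dQ/dP)(P/Q) = (-1.281)(156/1055.320).
|ε| < 1, so demand is inelastic at this price.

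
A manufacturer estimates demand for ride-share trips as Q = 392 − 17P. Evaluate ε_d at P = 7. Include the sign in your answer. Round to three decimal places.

-0.436

At P = 7, Q = 273.
dQ/dP = −17.
ε = (dQ/dP)(P/Q) = (-17)(7/273).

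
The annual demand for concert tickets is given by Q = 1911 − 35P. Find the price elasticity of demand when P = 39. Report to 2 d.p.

-2.50

At P = 39, Q = 546.
dQ/dP = −35.
ε = (dQ/dP)(P/Q) = (-35)(39/546).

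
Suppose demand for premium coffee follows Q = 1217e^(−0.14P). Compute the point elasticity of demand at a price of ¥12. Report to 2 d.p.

At P = 12, Q = 226.817.
dQ/dP = −0.14·1217e^(−0.14P) = −0.14Q = -31.754.
ε = (dQ/dP)(P/Q) = (-31.754)(12/226.817).
|ε| > 1, so demand is elastic at this price.

-1.68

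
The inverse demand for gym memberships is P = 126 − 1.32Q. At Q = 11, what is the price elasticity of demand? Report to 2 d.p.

At Q = 11, P = 126 − 1.32(11) = 111.48.
dP/dQ = −1.32, so dQ/dP = 1/(−1.32) = -0.758.
ε = (dQ/dP)(P/Q) = (-0.758)(111.48/11).

-7.68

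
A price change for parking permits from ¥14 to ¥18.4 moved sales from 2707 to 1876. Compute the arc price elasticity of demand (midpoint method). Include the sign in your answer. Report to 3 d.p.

ΔQ = 1876 − 2707 = -831; ΔP = 18.4 − 14 = 4.4.
Midpoints: P̄ = 16.20, Q̄ = 2291.5.
ε = (ΔQ/ΔP)(P̄/Q̄) = (-831/4.4)(16.20/2291.5).

-1.335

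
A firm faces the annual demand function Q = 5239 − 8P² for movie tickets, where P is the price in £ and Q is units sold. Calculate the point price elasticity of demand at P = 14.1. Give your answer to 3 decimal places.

At P = 14.1, Q = 3648.520.
dQ/dP = −16P = -225.600.
ε = (dQ/dP)(P/Q) = (-225.600)(14.1/3648.520).

-0.872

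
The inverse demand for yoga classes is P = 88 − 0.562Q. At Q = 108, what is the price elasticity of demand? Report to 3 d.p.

-0.450

At Q = 108, P = 88 − 0.562(108) = 27.30.
dP/dQ = −0.562, so dQ/dP = 1/(−0.562) = -1.779.
ε = (dQ/dP)(P/Q) = (-1.779)(27.30/108).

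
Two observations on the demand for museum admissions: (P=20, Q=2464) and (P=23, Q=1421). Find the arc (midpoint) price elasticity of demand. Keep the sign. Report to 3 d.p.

-3.848

ΔQ = 1421 − 2464 = -1043; ΔP = 23 − 20 = 3.
Midpoints: P̄ = 21.50, Q̄ = 1942.5.
ε = (ΔQ/ΔP)(P̄/Q̄) = (-1043/3)(21.50/1942.5).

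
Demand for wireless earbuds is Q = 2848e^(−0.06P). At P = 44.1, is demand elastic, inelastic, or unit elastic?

Q = 202.021, dQ/dP = -12.121.
ε = (dQ/dP)(P/Q) ≈ -2.646.
|ε| = 2.65 > 1.

elastic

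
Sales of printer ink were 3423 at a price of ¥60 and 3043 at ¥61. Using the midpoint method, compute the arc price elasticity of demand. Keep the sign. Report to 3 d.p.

ΔQ = 3043 − 3423 = -380; ΔP = 61 − 60 = 1.
Midpoints: P̄ = 60.50, Q̄ = 3233.0.
ε = (ΔQ/ΔP)(P̄/Q̄) = (-380/1)(60.50/3233.0).

-7.111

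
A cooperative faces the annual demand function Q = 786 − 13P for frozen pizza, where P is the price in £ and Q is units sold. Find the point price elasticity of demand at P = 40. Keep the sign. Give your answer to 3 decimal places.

At P = 40, Q = 266.
dQ/dP = −13.
ε = (dQ/dP)(P/Q) = (-13)(40/266).
|ε| > 1, so demand is elastic at this price.

-1.955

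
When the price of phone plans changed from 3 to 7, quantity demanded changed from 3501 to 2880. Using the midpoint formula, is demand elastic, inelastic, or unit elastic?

inelastic

Arc ε ≈ -0.243.
|ε| = 0.24 < 1.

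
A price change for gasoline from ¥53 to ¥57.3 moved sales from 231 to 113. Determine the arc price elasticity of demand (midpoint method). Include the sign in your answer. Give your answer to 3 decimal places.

ΔQ = 113 − 231 = -118; ΔP = 57.3 − 53 = 4.3.
Midpoints: P̄ = 55.15, Q̄ = 172.0.
ε = (ΔQ/ΔP)(P̄/Q̄) = (-118/4.3)(55.15/172.0).

-8.799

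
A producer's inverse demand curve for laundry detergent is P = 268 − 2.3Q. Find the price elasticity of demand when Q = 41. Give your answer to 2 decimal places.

-1.84

At Q = 41, P = 268 − 2.3(41) = 173.70.
dP/dQ = −2.3, so dQ/dP = 1/(−2.3) = -0.435.
ε = (dQ/dP)(P/Q) = (-0.435)(173.70/41).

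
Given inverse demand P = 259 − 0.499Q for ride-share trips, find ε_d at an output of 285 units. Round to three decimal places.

At Q = 285, P = 259 − 0.499(285) = 116.78.
dP/dQ = −0.499, so dQ/dP = 1/(−0.499) = -2.004.
ε = (dQ/dP)(P/Q) = (-2.004)(116.78/285).

-0.821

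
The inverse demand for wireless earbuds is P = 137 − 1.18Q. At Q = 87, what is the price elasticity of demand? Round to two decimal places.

-0.33

At Q = 87, P = 137 − 1.18(87) = 34.34.
dP/dQ = −1.18, so dQ/dP = 1/(−1.18) = -0.847.
ε = (dQ/dP)(P/Q) = (-0.847)(34.34/87).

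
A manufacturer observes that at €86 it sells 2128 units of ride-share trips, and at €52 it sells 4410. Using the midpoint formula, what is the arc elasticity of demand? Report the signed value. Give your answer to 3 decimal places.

-1.417

ΔQ = 4410 − 2128 = 2282; ΔP = 52 − 86 = -34.
Midpoints: P̄ = 69.00, Q̄ = 3269.0.
ε = (ΔQ/ΔP)(P̄/Q̄) = (2282/-34)(69.00/3269.0).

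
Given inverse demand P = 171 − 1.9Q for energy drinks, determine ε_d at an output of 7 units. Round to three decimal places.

At Q = 7, P = 171 − 1.9(7) = 157.70.
dP/dQ = −1.9, so dQ/dP = 1/(−1.9) = -0.526.
ε = (dQ/dP)(P/Q) = (-0.526)(157.70/7).

-11.857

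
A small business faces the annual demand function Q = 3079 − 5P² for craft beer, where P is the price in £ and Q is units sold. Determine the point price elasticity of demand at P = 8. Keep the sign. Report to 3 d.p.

At P = 8, Q = 2759.
dQ/dP = −10P = -80.
ε = (dQ/dP)(P/Q) = (-80)(8/2759).
|ε| < 1, so demand is inelastic at this price.

-0.232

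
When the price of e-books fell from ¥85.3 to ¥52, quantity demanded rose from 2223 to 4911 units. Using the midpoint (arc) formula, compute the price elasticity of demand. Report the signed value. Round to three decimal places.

-1.554

ΔQ = 4911 − 2223 = 2688; ΔP = 52 − 85.3 = -33.3.
Midpoints: P̄ = 68.65, Q̄ = 3567.0.
ε = (ΔQ/ΔP)(P̄/Q̄) = (2688/-33.3)(68.65/3567.0).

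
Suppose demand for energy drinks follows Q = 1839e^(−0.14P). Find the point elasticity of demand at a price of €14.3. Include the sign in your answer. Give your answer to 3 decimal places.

At P = 14.3, Q = 248.384.
dQ/dP = −0.14·1839e^(−0.14P) = −0.14Q = -34.774.
ε = (dQ/dP)(P/Q) = (-34.774)(14.3/248.384).

-2.002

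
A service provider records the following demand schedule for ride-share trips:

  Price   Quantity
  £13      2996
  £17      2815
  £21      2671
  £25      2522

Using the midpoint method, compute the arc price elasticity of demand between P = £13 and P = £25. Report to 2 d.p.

At P = 13, Q = 2996; at P = 25, Q = 2522.
ΔQ = -474, ΔP = 12. Midpoints: P̄ = 19.00, Q̄ = 2759.0.
ε = (ΔQ/ΔP)(P̄/Q̄) = (-474/12)(19.00/2759.0).

-0.27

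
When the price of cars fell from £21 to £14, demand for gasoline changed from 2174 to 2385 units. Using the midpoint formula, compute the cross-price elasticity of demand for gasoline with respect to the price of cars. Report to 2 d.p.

-0.23

ΔQ_x = 2385 − 2174 = 211; ΔP_y = 14 − 21 = -7.
Midpoints: P̄_y = 17.50, Q̄_x = 2279.5.
ε_xy = (ΔQ_x/ΔP_y)(P̄_y/Q̄_x) = (211/-7)(17.50/2279.5).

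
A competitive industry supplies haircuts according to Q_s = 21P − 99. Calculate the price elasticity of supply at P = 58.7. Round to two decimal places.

1.09

At P = 58.7, Q_s = 1133.70.
dQ_s/dP = 21.
ε_s = (dQ_s/dP)(P/Q_s) = (21)(58.7/1133.70).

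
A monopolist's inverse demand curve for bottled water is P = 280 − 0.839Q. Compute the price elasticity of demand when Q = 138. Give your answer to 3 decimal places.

-1.418

At Q = 138, P = 280 − 0.839(138) = 164.22.
dP/dQ = −0.839, so dQ/dP = 1/(−0.839) = -1.192.
ε = (dQ/dP)(P/Q) = (-1.192)(164.22/138).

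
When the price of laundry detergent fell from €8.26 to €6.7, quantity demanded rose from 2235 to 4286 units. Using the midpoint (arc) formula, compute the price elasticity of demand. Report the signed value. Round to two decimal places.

ΔQ = 4286 − 2235 = 2051; ΔP = 6.7 − 8.26 = -1.56.
Midpoints: P̄ = 7.48, Q̄ = 3260.5.
ε = (ΔQ/ΔP)(P̄/Q̄) = (2051/-1.56)(7.48/3260.5).

-3.02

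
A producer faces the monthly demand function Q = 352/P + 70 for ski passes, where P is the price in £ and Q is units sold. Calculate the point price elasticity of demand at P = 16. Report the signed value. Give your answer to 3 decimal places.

At P = 16, Q = 92.
dQ/dP = −352/P² = -1.375.
ε = (dQ/dP)(P/Q) = (-1.375)(16/92).

-0.239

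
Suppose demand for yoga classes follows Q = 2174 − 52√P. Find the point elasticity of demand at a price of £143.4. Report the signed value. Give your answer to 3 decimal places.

At P = 143.4, Q = 1551.301.
dQ/dP = −52/(2√P) = -2.171.
ε = (dQ/dP)(P/Q) = (-2.171)(143.4/1551.301).

-0.201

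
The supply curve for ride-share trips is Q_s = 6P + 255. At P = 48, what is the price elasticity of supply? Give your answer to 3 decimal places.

0.530

At P = 48, Q_s = 543.
dQ_s/dP = 6.
ε_s = (dQ_s/dP)(P/Q_s) = (6)(48/543).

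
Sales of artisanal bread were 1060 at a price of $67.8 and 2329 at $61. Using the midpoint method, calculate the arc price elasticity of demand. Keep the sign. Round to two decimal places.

ΔQ = 2329 − 1060 = 1269; ΔP = 61 − 67.8 = -6.8.
Midpoints: P̄ = 64.40, Q̄ = 1694.5.
ε = (ΔQ/ΔP)(P̄/Q̄) = (1269/-6.8)(64.40/1694.5).

-7.09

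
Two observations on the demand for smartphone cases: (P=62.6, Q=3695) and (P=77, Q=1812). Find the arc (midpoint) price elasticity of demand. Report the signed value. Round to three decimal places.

-3.315

ΔQ = 1812 − 3695 = -1883; ΔP = 77 − 62.6 = 14.4.
Midpoints: P̄ = 69.80, Q̄ = 2753.5.
ε = (ΔQ/ΔP)(P̄/Q̄) = (-1883/14.4)(69.80/2753.5).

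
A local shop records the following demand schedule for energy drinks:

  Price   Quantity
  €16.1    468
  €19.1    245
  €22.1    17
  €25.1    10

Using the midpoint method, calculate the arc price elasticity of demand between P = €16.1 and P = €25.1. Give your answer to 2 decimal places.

-4.39

At P = 16.1, Q = 468; at P = 25.1, Q = 10.
ΔQ = -458, ΔP = 9.0. Midpoints: P̄ = 20.60, Q̄ = 239.0.
ε = (ΔQ/ΔP)(P̄/Q̄) = (-458/9.0)(20.60/239.0).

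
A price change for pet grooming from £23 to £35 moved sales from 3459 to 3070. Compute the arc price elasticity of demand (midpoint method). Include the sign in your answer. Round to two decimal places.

ΔQ = 3070 − 3459 = -389; ΔP = 35 − 23 = 12.
Midpoints: P̄ = 29.00, Q̄ = 3264.5.
ε = (ΔQ/ΔP)(P̄/Q̄) = (-389/12)(29.00/3264.5).

-0.29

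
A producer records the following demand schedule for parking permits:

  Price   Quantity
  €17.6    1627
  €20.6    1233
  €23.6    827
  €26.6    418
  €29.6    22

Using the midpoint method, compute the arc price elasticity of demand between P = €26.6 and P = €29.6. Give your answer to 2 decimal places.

At P = 26.6, Q = 418; at P = 29.6, Q = 22.
ΔQ = -396, ΔP = 3.0. Midpoints: P̄ = 28.10, Q̄ = 220.0.
ε = (ΔQ/ΔP)(P̄/Q̄) = (-396/3.0)(28.10/220.0).

-16.86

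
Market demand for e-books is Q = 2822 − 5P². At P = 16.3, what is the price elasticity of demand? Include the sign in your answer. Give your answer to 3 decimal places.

-1.779

At P = 16.3, Q = 1493.550.
dQ/dP = −10P = -163.
ε = (dQ/dP)(P/Q) = (-163)(16.3/1493.550).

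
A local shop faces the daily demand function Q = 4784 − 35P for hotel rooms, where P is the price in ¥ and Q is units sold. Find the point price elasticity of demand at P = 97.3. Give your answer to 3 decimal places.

-2.470

At P = 97.3, Q = 1378.500.
dQ/dP = −35.
ε = (dQ/dP)(P/Q) = (-35)(97.3/1378.500).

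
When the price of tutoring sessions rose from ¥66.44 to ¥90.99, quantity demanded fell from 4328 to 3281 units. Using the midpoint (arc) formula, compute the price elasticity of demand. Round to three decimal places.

ΔQ = 3281 − 4328 = -1047; ΔP = 90.99 − 66.44 = 24.55.
Midpoints: P̄ = 78.72, Q̄ = 3804.5.
ε = (ΔQ/ΔP)(P̄/Q̄) = (-1047/24.55)(78.72/3804.5).

-0.882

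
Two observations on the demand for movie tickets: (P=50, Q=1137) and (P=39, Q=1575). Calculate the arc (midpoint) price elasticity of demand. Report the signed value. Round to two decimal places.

-1.31

ΔQ = 1575 − 1137 = 438; ΔP = 39 − 50 = -11.
Midpoints: P̄ = 44.50, Q̄ = 1356.0.
ε = (ΔQ/ΔP)(P̄/Q̄) = (438/-11)(44.50/1356.0).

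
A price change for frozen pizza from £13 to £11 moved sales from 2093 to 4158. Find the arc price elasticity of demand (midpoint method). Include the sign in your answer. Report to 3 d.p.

-3.964

ΔQ = 4158 − 2093 = 2065; ΔP = 11 − 13 = -2.
Midpoints: P̄ = 12.00, Q̄ = 3125.5.
ε = (ΔQ/ΔP)(P̄/Q̄) = (2065/-2)(12.00/3125.5).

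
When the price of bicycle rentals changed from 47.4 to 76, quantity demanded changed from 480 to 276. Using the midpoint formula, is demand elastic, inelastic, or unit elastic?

Arc ε ≈ -1.164.
|ε| = 1.16 > 1.

elastic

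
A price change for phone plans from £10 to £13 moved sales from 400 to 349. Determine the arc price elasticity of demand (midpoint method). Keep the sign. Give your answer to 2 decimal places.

ΔQ = 349 − 400 = -51; ΔP = 13 − 10 = 3.
Midpoints: P̄ = 11.50, Q̄ = 374.5.
ε = (ΔQ/ΔP)(P̄/Q̄) = (-51/3)(11.50/374.5).

-0.52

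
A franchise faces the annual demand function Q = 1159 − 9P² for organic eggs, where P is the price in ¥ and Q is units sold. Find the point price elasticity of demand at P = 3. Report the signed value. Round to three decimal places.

At P = 3, Q = 1078.
dQ/dP = −18P = -54.
ε = (dQ/dP)(P/Q) = (-54)(3/1078).
|ε| < 1, so demand is inelastic at this price.

-0.150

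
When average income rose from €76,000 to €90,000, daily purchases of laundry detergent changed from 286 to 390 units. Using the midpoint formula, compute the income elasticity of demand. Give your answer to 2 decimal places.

1.82

ΔQ = 104, ΔI = 14000. Midpoints: Ī = 83,000, Q̄ = 338.0.
ε_I = (ΔQ/ΔI)(Ī/Q̄) = (104/14000)(83000/338.0).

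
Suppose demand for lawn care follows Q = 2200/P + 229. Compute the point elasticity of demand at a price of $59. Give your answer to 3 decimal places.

At P = 59, Q = 266.288.
dQ/dP = −2200/P² = -0.632.
ε = (dQ/dP)(P/Q) = (-0.632)(59/266.288).

-0.140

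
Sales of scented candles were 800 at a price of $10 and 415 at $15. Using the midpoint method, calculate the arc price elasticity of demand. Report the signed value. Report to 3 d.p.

-1.584

ΔQ = 415 − 800 = -385; ΔP = 15 − 10 = 5.
Midpoints: P̄ = 12.50, Q̄ = 607.5.
ε = (ΔQ/ΔP)(P̄/Q̄) = (-385/5)(12.50/607.5).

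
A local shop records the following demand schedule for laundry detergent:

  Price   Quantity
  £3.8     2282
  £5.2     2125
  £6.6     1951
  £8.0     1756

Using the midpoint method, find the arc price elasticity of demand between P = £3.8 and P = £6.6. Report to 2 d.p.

At P = 3.8, Q = 2282; at P = 6.6, Q = 1951.
ΔQ = -331, ΔP = 2.8. Midpoints: P̄ = 5.20, Q̄ = 2116.5.
ε = (ΔQ/ΔP)(P̄/Q̄) = (-331/2.8)(5.20/2116.5).

-0.29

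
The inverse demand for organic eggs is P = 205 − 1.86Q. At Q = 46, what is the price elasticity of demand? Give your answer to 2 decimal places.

At Q = 46, P = 205 − 1.86(46) = 119.44.
dP/dQ = −1.86, so dQ/dP = 1/(−1.86) = -0.538.
ε = (dQ/dP)(P/Q) = (-0.538)(119.44/46).

-1.40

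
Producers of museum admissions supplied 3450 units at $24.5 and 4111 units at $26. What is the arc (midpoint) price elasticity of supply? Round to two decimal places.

2.94

ΔQ = 4111 − 3450 = 661; ΔP = 26 − 24.5 = 1.5.
Midpoints: P̄ = 25.25, Q̄ = 3780.5.
ε_s = (ΔQ/ΔP)(P̄/Q̄) = (661/1.5)(25.25/3780.5).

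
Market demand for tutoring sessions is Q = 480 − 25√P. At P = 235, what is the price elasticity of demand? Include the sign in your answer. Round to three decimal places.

At P = 235, Q = 96.757.
dQ/dP = −25/(2√P) = -0.815.
ε = (dQ/dP)(P/Q) = (-0.815)(235/96.757).

-1.980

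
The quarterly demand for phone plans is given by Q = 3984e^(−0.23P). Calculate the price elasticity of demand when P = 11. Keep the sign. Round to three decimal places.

-2.530

At P = 11, Q = 317.362.
dQ/dP = −0.23·3984e^(−0.23P) = −0.23Q = -72.993.
ε = (dQ/dP)(P/Q) = (-72.993)(11/317.362).
|ε| > 1, so demand is elastic at this price.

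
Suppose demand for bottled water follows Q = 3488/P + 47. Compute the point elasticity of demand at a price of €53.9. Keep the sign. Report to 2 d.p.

At P = 53.9, Q = 111.712.
dQ/dP = −3488/P² = -1.201.
ε = (dQ/dP)(P/Q) = (-1.201)(53.9/111.712).

-0.58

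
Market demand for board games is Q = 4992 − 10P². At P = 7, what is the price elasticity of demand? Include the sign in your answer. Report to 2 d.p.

At P = 7, Q = 4502.
dQ/dP = −20P = -140.
ε = (dQ/dP)(P/Q) = (-140)(7/4502).

-0.22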